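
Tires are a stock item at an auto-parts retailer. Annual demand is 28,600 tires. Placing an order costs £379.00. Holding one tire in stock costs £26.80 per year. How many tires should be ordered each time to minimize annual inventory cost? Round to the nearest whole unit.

EOQ = √(2DS / H) = √(2 × 28,600 × 379 / 26.8).
= √(21,678,800 / 26.8) = √808,910.4478 ≈ 899.394.

Q* ≈ 899 tires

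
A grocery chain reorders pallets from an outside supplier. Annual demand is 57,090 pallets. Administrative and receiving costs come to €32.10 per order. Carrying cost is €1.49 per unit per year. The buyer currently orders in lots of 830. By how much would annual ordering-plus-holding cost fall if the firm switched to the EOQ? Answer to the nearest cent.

Extra cost ≈ €489.39 per year

EOQ = √(2DS/H) = √(2 × 57,090 × 32.1 / 1.49) ≈ 1568.39.
Cost at Q* = (D/Q*)S + (Q*/2)H = √(2DSH) ≈ €2,336.90.
Cost at Q = 830: (57,090/830)×32.1 + (830/2)×1.49 = €2,207.94 + €618.35 = €2,826.29.
Excess = €2,826.29 − €2,336.90 = €489.39.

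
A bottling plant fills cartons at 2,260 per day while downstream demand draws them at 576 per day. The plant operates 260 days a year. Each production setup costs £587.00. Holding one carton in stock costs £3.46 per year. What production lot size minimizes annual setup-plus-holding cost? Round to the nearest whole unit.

Annual demand D = 576 × 260 = 149,760.
Production build-up factor (1 − d/p) = 1 − 576/2,260 = 0.7451.
Q* = √(2DS / (H(1 − d/p))) = √(2 × 149,760 × 587 / (3.46 × 0.7451)).
= √(175,818,240 / 2.5782) ≈ 8258.042.

Q* ≈ 8,258 cartons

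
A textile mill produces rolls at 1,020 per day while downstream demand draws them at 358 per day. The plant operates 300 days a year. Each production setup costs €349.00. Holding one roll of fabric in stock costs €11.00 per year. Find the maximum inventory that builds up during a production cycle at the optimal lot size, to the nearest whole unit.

I_max ≈ 2,103 rolls

Annual demand D = 358 × 300 = 107,400.
Production build-up factor (1 − d/p) = 1 − 358/1,020 = 0.6490.
Q* = √(2DS / (H(1 − d/p))) = √(2 × 107,400 × 349 / (11 × 0.6490)).
= √(74,965,200 / 7.1392) ≈ 3240.445.
Maximum inventory = Q*(1 − d/p) = 3240.445 × 0.6490 ≈ 2103.112.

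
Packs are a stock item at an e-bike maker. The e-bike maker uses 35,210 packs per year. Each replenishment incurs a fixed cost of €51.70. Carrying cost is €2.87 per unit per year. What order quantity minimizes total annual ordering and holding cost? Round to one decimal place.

EOQ = √(2DS / H) = √(2 × 35,210 × 51.7 / 2.87).
= √(3,640,714 / 2.87) = √1,268,541.4634 ≈ 1126.295.

Q* ≈ 1,126.3 packs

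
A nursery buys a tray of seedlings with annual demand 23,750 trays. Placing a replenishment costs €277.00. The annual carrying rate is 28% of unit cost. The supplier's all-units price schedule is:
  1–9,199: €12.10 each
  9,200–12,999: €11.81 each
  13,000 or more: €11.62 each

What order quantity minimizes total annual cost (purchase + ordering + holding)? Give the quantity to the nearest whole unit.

Holding cost per unit per year at price C is H = 0.28·C.
Evaluate total cost at each tier's feasible EOQ or, if the EOQ is below the tier, at the tier's minimum quantity.
EOQ at €12.10 = 1970.7 (feasible in tier 1): TC = 23,750×€12.10 + (23,750/1970.7)×277 + (1970.7/2)×0.28×€12.10 = €294,051.65.
EOQ at €11.81 = 1994.7 < 9200, so use break Q=9200: TC = 23,750×€11.81 + (23,750/9200.0)×277 + (9200.0/2)×0.28×€11.81 = €296,413.86.
EOQ at €11.62 = 2011.0 < 13000, so use break Q=13000: TC = 23,750×€11.62 + (23,750/13000.0)×277 + (13000.0/2)×0.28×€11.62 = €297,629.46.
Lowest total cost is €294,051.65 at Q = 1970.7.

Q* ≈ 1,971 trays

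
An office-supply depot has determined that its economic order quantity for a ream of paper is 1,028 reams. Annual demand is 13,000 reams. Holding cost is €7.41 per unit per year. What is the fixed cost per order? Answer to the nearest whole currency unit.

S ≈ €301

Squaring Q* = √(2DS/H) gives Q*² = 2DS/H.
From Q* = √(2DS/H): S = Q*²H / (2D) = 1,028² × 7.41 / (2 × 13,000) = 301.1834.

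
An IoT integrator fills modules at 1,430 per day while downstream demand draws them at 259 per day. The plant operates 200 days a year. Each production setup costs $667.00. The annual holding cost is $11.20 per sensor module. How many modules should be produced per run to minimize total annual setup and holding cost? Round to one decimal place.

Annual demand D = 259 × 200 = 51,800.
Production build-up factor (1 − d/p) = 1 − 259/1,430 = 0.8189.
Q* = √(2DS / (H(1 − d/p))) = √(2 × 51,800 × 667 / (11.2 × 0.8189)).
= √(69,101,200 / 9.1715) ≈ 2744.880.

Q* ≈ 2,744.9 modules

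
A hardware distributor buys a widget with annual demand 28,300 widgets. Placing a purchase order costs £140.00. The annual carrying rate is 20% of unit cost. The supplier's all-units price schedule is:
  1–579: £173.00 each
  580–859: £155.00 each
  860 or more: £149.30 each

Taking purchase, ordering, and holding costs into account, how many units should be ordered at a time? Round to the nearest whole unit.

Q* ≈ 860 widgets

Holding cost per unit per year at price C is H = 0.20·C.
Evaluate total cost at each tier's feasible EOQ or, if the EOQ is below the tier, at the tier's minimum quantity.
EOQ at £173.00 = 478.6 (feasible in tier 1): TC = 28,300×£173.00 + (28,300/478.6)×140 + (478.6/2)×0.20×£173.00 = £4,912,458.09.
EOQ at £155.00 = 505.6 < 580, so use break Q=580: TC = 28,300×£155.00 + (28,300/580.0)×140 + (580.0/2)×0.20×£155.00 = £4,402,321.03.
EOQ at £149.30 = 515.1 < 860, so use break Q=860: TC = 28,300×£149.30 + (28,300/860.0)×140 + (860.0/2)×0.20×£149.30 = £4,242,636.78.
Lowest total cost is £4,242,636.78 at Q = 860.0.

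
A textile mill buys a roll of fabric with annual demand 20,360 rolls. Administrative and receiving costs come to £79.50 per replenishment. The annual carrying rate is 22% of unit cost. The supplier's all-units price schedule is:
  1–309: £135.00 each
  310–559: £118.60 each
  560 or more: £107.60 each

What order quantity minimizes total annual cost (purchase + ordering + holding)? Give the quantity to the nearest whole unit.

Q* ≈ 560 rolls

Holding cost per unit per year at price C is H = 0.22·C.
For each price level, check whether its EOQ is feasible; otherwise the best quantity at that price is the breakpoint.
Tier 1 (£135.00): EOQ = 330.1 exceeds tier's upper bound 309, so this tier is dominated.
EOQ at £118.60 = 352.2 (feasible in tier 2): TC = 20,360×£118.60 + (20,360/352.2)×79.5 + (352.2/2)×0.22×£118.60 = £2,423,886.54.
EOQ at £107.60 = 369.8 < 560, so use break Q=560: TC = 20,360×£107.60 + (20,360/560.0)×79.5 + (560.0/2)×0.22×£107.60 = £2,200,254.55.
Lowest total cost is £2,200,254.55 at Q = 560.0.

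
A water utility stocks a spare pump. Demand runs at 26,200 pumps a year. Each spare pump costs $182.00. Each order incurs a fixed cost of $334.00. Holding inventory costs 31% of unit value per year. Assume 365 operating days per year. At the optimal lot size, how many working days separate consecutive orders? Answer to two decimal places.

T ≈ 7.76 days

Holding cost H = 0.31 × $182.00 = $56.4200 per unit per year.
The optimal lot size = √(2DS/H) = √(2 × 26,200 × 334 / 56.42) ≈ 556.96.
Cycle time = Q*/D × 365 = 556.96 / 26,200 × 365 ≈ 7.759 days.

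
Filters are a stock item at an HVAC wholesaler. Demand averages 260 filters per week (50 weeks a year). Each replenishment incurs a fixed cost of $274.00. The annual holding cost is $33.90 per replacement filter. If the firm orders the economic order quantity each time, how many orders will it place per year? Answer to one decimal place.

N ≈ 28.4 orders per year

Annual demand D = 260 × 50 = 13,000.
Q* = √(2DS/H) = √(2 × 13,000 × 274 / 33.9) ≈ 458.42.
Orders per year = D / Q* = 13,000 / 458.42 ≈ 28.358.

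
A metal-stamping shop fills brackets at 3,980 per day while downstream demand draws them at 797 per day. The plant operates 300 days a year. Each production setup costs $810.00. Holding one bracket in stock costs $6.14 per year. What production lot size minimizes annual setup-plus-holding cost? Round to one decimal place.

Q* ≈ 8,881.5 brackets

Annual demand D = 797 × 300 = 239,100.
Production build-up factor (1 − d/p) = 1 − 797/3,980 = 0.7997.
Q* = √(2DS / (H(1 − d/p))) = √(2 × 239,100 × 810 / (6.14 × 0.7997)).
= √(387,342,000 / 4.9105) ≈ 8881.500.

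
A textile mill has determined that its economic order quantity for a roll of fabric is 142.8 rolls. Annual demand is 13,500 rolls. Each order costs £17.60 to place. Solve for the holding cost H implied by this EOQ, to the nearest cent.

H ≈ £23.30

Invert the EOQ relation Q*² = 2DS/H.
From Q* = √(2DS/H): H = 2DS / Q*² = 2 × 13,500 × 17.6 / 142.8² = 23.3034.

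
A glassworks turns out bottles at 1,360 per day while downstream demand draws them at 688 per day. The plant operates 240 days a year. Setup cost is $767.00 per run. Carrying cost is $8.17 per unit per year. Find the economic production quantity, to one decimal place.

Q* ≈ 7,921.1 bottles

Annual demand D = 688 × 240 = 165,120.
Production build-up factor (1 − d/p) = 1 − 688/1,360 = 0.4941.
Q* = √(2DS / (H(1 − d/p))) = √(2 × 165,120 × 767 / (8.17 × 0.4941)).
= √(253,294,080 / 4.0369) ≈ 7921.115.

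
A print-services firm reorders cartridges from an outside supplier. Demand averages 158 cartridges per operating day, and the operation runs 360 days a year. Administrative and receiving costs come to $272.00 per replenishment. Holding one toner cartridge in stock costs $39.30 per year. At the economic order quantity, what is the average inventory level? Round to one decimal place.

Annual demand D = 158 × 360 = 56,880.
Q* = √(2DS/H) = √(2 × 56,880 × 272 / 39.3) ≈ 887.33.
Average inventory = Q*/2 ≈ 887.33 / 2 = 443.663.

Average inventory ≈ 443.7 cartridges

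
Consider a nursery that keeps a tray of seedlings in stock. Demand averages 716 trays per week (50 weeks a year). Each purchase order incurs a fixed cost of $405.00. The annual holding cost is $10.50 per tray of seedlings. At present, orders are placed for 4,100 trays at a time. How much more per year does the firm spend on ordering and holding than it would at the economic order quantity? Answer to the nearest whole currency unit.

Annual demand D = 716 × 50 = 35,800.
EOQ = √(2DS/H) = √(2 × 35,800 × 405 / 10.5) ≈ 1661.84.
Cost at Q* = (D/Q*)S + (Q*/2)H = √(2DSH) ≈ $17,449.33.
Cost at Q = 4,100: (35,800/4,100)×405 + (4,100/2)×10.5 = $3,536.34 + $21,525.00 = $25,061.34.
Excess = $25,061.34 − $17,449.33 = $7,612.01.

Extra cost ≈ $7,612 per year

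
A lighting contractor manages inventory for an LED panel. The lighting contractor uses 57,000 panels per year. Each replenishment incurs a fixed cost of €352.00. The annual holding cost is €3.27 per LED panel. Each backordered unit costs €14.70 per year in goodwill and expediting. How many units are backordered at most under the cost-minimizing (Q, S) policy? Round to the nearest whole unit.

S* ≈ 705 panels

With planned backorders, Q* = √(2DS/H) · √((H+B)/B).
√(2DS/H) = √(2 × 57,000 × 352 / 3.27) = 3503.079.
√((H+B)/B) = √((3.27+14.7)/14.7) = 1.1056.
Q* ≈ 3873.158.
S* = Q* · H/(H+B) = 3873.158 × 3.27/17.97 ≈ 704.798.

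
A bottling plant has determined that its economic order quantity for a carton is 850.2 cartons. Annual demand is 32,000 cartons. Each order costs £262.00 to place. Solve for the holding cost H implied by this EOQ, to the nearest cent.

H ≈ £23.20

Invert the EOQ relation Q*² = 2DS/H.
From Q* = √(2DS/H): H = 2DS / Q*² = 2 × 32,000 × 262 / 850.2² = 23.1974.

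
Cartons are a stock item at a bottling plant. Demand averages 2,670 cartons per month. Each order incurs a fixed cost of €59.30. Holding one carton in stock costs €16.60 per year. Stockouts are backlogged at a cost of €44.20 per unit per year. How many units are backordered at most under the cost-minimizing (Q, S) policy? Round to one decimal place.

S* ≈ 153.2 cartons

Annual demand D = 2,670 × 12 = 32,040.
With planned backorders, Q* = √(2DS/H) · √((H+B)/B).
√(2DS/H) = √(2 × 32,040 × 59.3 / 16.6) = 478.448.
√((H+B)/B) = √((16.6+44.2)/44.2) = 1.1728.
Q* ≈ 561.145.
S* = Q* · H/(H+B) = 561.145 × 16.6/60.8 ≈ 153.207.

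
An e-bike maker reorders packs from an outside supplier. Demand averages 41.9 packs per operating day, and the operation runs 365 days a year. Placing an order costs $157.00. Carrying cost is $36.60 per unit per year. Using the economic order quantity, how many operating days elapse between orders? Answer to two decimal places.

T ≈ 8.64 days

Annual demand D = 41.9 × 365 = 15,293.5.
The optimal lot size = √(2DS/H) = √(2 × 15,293.5 × 157 / 36.6) ≈ 362.22.
Cycle time = Q*/D × 365 = 362.22 / 15,293.5 × 365 ≈ 8.645 days.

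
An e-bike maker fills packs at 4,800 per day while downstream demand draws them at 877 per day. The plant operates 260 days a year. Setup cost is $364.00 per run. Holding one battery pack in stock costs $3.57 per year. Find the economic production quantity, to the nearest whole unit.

Q* ≈ 7,543 packs

Annual demand D = 877 × 260 = 228,020.
Production build-up factor (1 − d/p) = 1 − 877/4,800 = 0.8173.
Q* = √(2DS / (H(1 − d/p))) = √(2 × 228,020 × 364 / (3.57 × 0.8173)).
= √(165,998,560 / 2.9177) ≈ 7542.747.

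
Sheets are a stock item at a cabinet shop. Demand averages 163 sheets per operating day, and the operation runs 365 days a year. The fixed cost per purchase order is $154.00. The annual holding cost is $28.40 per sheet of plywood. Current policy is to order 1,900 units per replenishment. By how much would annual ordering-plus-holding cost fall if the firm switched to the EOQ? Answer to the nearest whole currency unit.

Annual demand D = 163 × 365 = 59,495.
EOQ = √(2DS/H) = √(2 × 59,495 × 154 / 28.4) ≈ 803.26.
Cost at Q* = (D/Q*)S + (Q*/2)H = √(2DSH) ≈ $22,812.60.
Cost at Q = 1,900: (59,495/1,900)×154 + (1,900/2)×28.4 = $4,822.23 + $26,980.00 = $31,802.23.
Excess = $31,802.23 − $22,812.60 = $8,989.63.

Extra cost ≈ $8,990 per year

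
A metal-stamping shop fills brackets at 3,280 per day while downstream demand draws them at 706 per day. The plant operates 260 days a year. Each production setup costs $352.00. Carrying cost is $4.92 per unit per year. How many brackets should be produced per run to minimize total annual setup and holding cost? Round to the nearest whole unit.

Q* ≈ 5,785 brackets

Annual demand D = 706 × 260 = 183,560.
Production build-up factor (1 − d/p) = 1 − 706/3,280 = 0.7848.
Q* = √(2DS / (H(1 − d/p))) = √(2 × 183,560 × 352 / (4.92 × 0.7848)).
= √(129,226,240 / 3.861) ≈ 5785.294.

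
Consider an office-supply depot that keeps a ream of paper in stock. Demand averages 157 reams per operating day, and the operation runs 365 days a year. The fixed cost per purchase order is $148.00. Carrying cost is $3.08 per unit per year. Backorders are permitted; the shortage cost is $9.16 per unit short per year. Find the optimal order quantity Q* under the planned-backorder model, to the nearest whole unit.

Q* ≈ 2,713 reams

Annual demand D = 157 × 365 = 57,305.
With planned backorders, Q* = √(2DS/H) · √((H+B)/B).
√(2DS/H) = √(2 × 57,305 × 148 / 3.08) = 2346.750.
√((H+B)/B) = √((3.08+9.16)/9.16) = 1.1560.
Q* ≈ 2712.750.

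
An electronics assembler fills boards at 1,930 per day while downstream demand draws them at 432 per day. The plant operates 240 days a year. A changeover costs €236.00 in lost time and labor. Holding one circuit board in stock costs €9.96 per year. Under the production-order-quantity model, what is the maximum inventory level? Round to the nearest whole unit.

Annual demand D = 432 × 240 = 103,680.
Production build-up factor (1 − d/p) = 1 − 432/1,930 = 0.7762.
Q* = √(2DS / (H(1 − d/p))) = √(2 × 103,680 × 236 / (9.96 × 0.7762)).
= √(48,936,960 / 7.7306) ≈ 2516.005.
Maximum inventory = Q*(1 − d/p) = 2516.005 × 0.7762 ≈ 1952.837.

I_max ≈ 1,953 boards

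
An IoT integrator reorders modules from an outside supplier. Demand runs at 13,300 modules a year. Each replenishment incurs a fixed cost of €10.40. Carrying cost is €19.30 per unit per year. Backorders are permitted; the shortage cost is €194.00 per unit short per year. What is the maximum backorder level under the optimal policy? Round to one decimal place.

With planned backorders, Q* = √(2DS/H) · √((H+B)/B).
√(2DS/H) = √(2 × 13,300 × 10.4 / 19.3) = 119.723.
√((H+B)/B) = √((19.3+194)/194) = 1.0486.
Q* ≈ 125.537.
S* = Q* · H/(H+B) = 125.537 × 19.3/213.3 ≈ 11.359.

S* ≈ 11.4 modules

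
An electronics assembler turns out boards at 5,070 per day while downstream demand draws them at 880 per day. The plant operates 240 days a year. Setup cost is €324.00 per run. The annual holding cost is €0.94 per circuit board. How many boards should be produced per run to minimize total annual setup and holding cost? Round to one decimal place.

Annual demand D = 880 × 240 = 211,200.
Production build-up factor (1 − d/p) = 1 − 880/5,070 = 0.8264.
Q* = √(2DS / (H(1 − d/p))) = √(2 × 211,200 × 324 / (0.94 × 0.8264)).
= √(136,857,600 / 0.7768) ≈ 13272.951.

Q* ≈ 13,273.0 boards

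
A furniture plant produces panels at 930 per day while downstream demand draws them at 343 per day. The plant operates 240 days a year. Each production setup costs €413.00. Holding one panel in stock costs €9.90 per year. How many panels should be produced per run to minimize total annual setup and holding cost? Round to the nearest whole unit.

Q* ≈ 3,299 panels

Annual demand D = 343 × 240 = 82,320.
Production build-up factor (1 − d/p) = 1 − 343/930 = 0.6312.
Q* = √(2DS / (H(1 − d/p))) = √(2 × 82,320 × 413 / (9.9 × 0.6312)).
= √(67,996,320 / 6.2487) ≈ 3298.736.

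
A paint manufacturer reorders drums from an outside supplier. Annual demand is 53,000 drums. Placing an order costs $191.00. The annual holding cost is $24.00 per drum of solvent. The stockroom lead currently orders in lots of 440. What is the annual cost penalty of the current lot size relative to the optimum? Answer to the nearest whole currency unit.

EOQ = √(2DS/H) = √(2 × 53,000 × 191 / 24) ≈ 918.47.
Cost at Q* = (D/Q*)S + (Q*/2)H = √(2DSH) ≈ $22,043.23.
Cost at Q = 440: (53,000/440)×191 + (440/2)×24 = $23,006.82 + $5,280.00 = $28,286.82.
Excess = $28,286.82 − $22,043.23 = $6,243.59.

Extra cost ≈ $6,244 per year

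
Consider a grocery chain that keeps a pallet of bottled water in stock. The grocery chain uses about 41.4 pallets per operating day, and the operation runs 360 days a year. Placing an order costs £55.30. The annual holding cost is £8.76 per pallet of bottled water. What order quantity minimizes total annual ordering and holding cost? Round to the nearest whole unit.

Q* ≈ 434 pallets

Annual demand D = 41.4 × 360 = 14,904.
EOQ = √(2DS / H) = √(2 × 14,904 × 55.3 / 8.76).
= √(1,648,382.4 / 8.76) = √188,171.5068 ≈ 433.787.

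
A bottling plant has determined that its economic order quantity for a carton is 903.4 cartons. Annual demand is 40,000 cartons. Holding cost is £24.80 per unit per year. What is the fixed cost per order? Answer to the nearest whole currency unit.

S ≈ £253

The basic EOQ model gives Q* = √(2DS/H); rearrange for the unknown.
From Q* = √(2DS/H): S = Q*²H / (2D) = 903.4² × 24.8 / (2 × 40,000) = 253.0008.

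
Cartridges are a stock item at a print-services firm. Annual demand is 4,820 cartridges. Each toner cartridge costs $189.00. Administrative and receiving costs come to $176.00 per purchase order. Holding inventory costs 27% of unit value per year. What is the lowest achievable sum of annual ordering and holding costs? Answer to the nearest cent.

Holding cost H = 0.27 × $189.00 = $51.0300 per unit per year.
EOQ = √(2DS/H) = √(2 × 4,820 × 176 / 51.03) ≈ 182.34.
At Q*, ordering cost (D/Q*)S equals holding cost (Q*/2)H, each = √(DSH/2).
Minimum total = √(2DSH) = √(2 × 4,820 × 176 × 51.03) ≈ 9304.813.

TC* ≈ $9,304.81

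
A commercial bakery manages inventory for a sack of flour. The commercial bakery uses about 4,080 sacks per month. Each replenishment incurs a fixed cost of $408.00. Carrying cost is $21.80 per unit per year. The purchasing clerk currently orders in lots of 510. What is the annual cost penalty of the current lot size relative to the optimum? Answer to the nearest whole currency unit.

Extra cost ≈ $15,215 per year

Annual demand D = 4,080 × 12 = 48,960.
EOQ = √(2DS/H) = √(2 × 48,960 × 408 / 21.8) ≈ 1353.75.
Cost at Q* = (D/Q*)S + (Q*/2)H = √(2DSH) ≈ $29,511.69.
Cost at Q = 510: (48,960/510)×408 + (510/2)×21.8 = $39,168.00 + $5,559.00 = $44,727.00.
Excess = $44,727.00 − $29,511.69 = $15,215.31.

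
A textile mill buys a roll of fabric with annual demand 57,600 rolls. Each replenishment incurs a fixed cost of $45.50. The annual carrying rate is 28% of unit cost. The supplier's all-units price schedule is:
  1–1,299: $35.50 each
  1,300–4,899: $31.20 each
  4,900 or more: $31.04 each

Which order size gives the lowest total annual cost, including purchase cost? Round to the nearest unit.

Q* ≈ 1,300 rolls

Holding cost per unit per year at price C is H = 0.28·C.
For each price level, check whether its EOQ is feasible; otherwise the best quantity at that price is the breakpoint.
EOQ at $35.50 = 726.2 (feasible in tier 1): TC = 57,600×$35.50 + (57,600/726.2)×45.5 + (726.2/2)×0.28×$35.50 = $2,052,018.14.
EOQ at $31.20 = 774.6 < 1300, so use break Q=1300: TC = 57,600×$31.20 + (57,600/1300.0)×45.5 + (1300.0/2)×0.28×$31.20 = $1,804,814.40.
EOQ at $31.04 = 776.6 < 4900, so use break Q=4900: TC = 57,600×$31.04 + (57,600/4900.0)×45.5 + (4900.0/2)×0.28×$31.04 = $1,809,732.30.
Lowest total cost is $1,804,814.40 at Q = 1300.0.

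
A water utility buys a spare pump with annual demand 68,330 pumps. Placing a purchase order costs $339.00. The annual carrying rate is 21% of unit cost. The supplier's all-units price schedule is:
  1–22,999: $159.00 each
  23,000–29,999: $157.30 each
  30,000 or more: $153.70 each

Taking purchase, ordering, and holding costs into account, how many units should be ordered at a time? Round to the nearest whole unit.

Holding cost per unit per year at price C is H = 0.21·C.
Candidates are each tier's EOQ (if it falls in that tier) and each price-break quantity.
EOQ at $159.00 = 1177.9 (feasible in tier 1): TC = 68,330×$159.00 + (68,330/1177.9)×339 + (1177.9/2)×0.21×$159.00 = $10,903,800.44.
EOQ at $157.30 = 1184.3 < 23000, so use break Q=23000: TC = 68,330×$157.30 + (68,330/23000.0)×339 + (23000.0/2)×0.21×$157.30 = $11,129,195.62.
EOQ at $153.70 = 1198.0 < 30000, so use break Q=30000: TC = 68,330×$153.70 + (68,330/30000.0)×339 + (30000.0/2)×0.21×$153.70 = $10,987,248.13.
Lowest total cost is $10,903,800.44 at Q = 1177.9.

Q* ≈ 1,178 pumps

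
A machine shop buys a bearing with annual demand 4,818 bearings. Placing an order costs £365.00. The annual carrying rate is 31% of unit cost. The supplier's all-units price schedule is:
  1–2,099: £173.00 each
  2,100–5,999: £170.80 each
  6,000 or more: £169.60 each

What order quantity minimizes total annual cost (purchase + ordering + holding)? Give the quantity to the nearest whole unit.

Holding cost per unit per year at price C is H = 0.31·C.
For each price level, check whether its EOQ is feasible; otherwise the best quantity at that price is the breakpoint.
EOQ at £173.00 = 256.1 (feasible in tier 1): TC = 4,818×£173.00 + (4,818/256.1)×365 + (256.1/2)×0.31×£173.00 = £847,248.05.
EOQ at £170.80 = 257.7 < 2100, so use break Q=2100: TC = 4,818×£170.80 + (4,818/2100.0)×365 + (2100.0/2)×0.31×£170.80 = £879,347.21.
EOQ at £169.60 = 258.6 < 6000, so use break Q=6000: TC = 4,818×£169.60 + (4,818/6000.0)×365 + (6000.0/2)×0.31×£169.60 = £975,153.89.
Lowest total cost is £847,248.05 at Q = 256.1.

Q* ≈ 256 bearings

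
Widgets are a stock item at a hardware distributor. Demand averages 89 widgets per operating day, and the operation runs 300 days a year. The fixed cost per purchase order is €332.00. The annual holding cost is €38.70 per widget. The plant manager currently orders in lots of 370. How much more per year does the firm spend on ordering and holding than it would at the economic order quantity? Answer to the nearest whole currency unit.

Annual demand D = 89 × 300 = 26,700.
EOQ = √(2DS/H) = √(2 × 26,700 × 332 / 38.7) ≈ 676.84.
Cost at Q* = (D/Q*)S + (Q*/2)H = √(2DSH) ≈ €26,193.60.
Cost at Q = 370: (26,700/370)×332 + (370/2)×38.7 = €23,957.84 + €7,159.50 = €31,117.34.
Excess = €31,117.34 − €26,193.60 = €4,923.74.

Extra cost ≈ €4,924 per year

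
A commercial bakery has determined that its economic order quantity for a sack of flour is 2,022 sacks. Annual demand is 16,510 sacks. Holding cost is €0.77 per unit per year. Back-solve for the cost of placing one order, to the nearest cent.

Squaring Q* = √(2DS/H) gives Q*² = 2DS/H.
From Q* = √(2DS/H): S = Q*²H / (2D) = 2,022² × 0.77 / (2 × 16,510) = 95.3402.

S ≈ €95.34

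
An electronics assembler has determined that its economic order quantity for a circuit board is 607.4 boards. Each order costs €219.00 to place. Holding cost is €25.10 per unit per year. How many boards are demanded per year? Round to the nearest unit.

Invert the EOQ relation Q*² = 2DS/H.
From Q* = √(2DS/H): D = Q*²H / (2S) = 607.4² × 25.1 / (2 × 219) = 21142.152.

D ≈ 21,142 boards per year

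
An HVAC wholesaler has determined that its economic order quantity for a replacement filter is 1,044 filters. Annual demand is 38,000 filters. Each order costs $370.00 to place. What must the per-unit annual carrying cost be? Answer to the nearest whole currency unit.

H ≈ $26

Squaring Q* = √(2DS/H) gives Q*² = 2DS/H.
From Q* = √(2DS/H): H = 2DS / Q*² = 2 × 38,000 × 370 / 1,044² = 25.7997.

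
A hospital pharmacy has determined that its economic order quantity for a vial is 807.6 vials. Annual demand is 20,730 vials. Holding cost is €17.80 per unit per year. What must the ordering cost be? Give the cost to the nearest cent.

S ≈ €280.02

The basic EOQ model gives Q* = √(2DS/H); rearrange for the unknown.
From Q* = √(2DS/H): S = Q*²H / (2D) = 807.6² × 17.8 / (2 × 20,730) = 280.0163.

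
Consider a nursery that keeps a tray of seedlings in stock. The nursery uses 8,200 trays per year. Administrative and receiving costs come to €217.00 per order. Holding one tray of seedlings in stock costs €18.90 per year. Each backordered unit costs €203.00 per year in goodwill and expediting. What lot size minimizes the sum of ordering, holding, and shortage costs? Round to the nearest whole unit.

Q* ≈ 454 trays

With planned backorders, Q* = √(2DS/H) · √((H+B)/B).
√(2DS/H) = √(2 × 8,200 × 217 / 18.9) = 433.931.
√((H+B)/B) = √((18.9+203)/203) = 1.0455.
Q* ≈ 453.682.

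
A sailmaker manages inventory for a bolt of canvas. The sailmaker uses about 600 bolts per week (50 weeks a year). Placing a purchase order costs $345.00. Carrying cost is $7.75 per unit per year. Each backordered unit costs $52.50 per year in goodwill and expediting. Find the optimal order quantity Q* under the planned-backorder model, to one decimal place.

Annual demand D = 600 × 50 = 30,000.
With planned backorders, Q* = √(2DS/H) · √((H+B)/B).
√(2DS/H) = √(2 × 30,000 × 345 / 7.75) = 1634.310.
√((H+B)/B) = √((7.75+52.5)/52.5) = 1.0713.
Q* ≈ 1750.787.

Q* ≈ 1,750.8 bolts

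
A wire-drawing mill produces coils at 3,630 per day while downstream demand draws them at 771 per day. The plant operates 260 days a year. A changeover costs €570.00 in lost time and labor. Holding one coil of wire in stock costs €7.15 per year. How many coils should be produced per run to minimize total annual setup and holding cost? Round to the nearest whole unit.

Q* ≈ 6,370 coils

Annual demand D = 771 × 260 = 200,460.
Production build-up factor (1 − d/p) = 1 − 771/3,630 = 0.7876.
Q* = √(2DS / (H(1 − d/p))) = √(2 × 200,460 × 570 / (7.15 × 0.7876)).
= √(228,524,400 / 5.6314) ≈ 6370.294.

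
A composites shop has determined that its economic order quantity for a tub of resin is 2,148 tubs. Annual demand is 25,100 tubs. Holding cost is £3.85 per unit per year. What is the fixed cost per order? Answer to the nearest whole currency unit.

S ≈ £354

The basic EOQ model gives Q* = √(2DS/H); rearrange for the unknown.
From Q* = √(2DS/H): S = Q*²H / (2D) = 2,148² × 3.85 / (2 × 25,100) = 353.8552.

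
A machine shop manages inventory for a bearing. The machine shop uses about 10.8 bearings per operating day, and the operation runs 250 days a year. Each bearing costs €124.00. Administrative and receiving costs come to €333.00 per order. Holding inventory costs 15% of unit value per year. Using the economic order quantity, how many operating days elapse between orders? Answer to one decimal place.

T ≈ 28.8 days

Annual demand D = 10.8 × 250 = 2,700.
Holding cost H = 0.15 × €124.00 = €18.6000 per unit per year.
EOQ = √(2DS/H) = √(2 × 2,700 × 333 / 18.6) ≈ 310.93.
Cycle time = Q*/D × 250 = 310.93 / 2,700 × 250 ≈ 28.790 days.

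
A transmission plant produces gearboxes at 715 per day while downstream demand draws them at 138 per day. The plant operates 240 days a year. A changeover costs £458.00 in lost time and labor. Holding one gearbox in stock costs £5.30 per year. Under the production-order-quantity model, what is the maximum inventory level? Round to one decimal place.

Annual demand D = 138 × 240 = 33,120.
Production build-up factor (1 − d/p) = 1 − 138/715 = 0.8070.
Q* = √(2DS / (H(1 − d/p))) = √(2 × 33,120 × 458 / (5.3 × 0.8070)).
= √(30,337,920 / 4.2771) ≈ 2663.300.
Maximum inventory = Q*(1 − d/p) = 2663.300 × 0.8070 ≈ 2149.264.

I_max ≈ 2,149.3 gearboxes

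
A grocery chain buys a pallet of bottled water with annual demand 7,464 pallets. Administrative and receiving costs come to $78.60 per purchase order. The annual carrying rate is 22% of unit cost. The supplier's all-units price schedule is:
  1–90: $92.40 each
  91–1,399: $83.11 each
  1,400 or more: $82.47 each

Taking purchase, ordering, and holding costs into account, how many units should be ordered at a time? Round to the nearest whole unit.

Holding cost per unit per year at price C is H = 0.22·C.
Candidates are each tier's EOQ (if it falls in that tier) and each price-break quantity.
Tier 1 ($92.40): EOQ = 240.3 exceeds tier's upper bound 90, so this tier is dominated.
EOQ at $83.11 = 253.3 (feasible in tier 2): TC = 7,464×$83.11 + (7,464/253.3)×78.6 + (253.3/2)×0.22×$83.11 = $624,964.84.
EOQ at $82.47 = 254.3 < 1400, so use break Q=1400: TC = 7,464×$82.47 + (7,464/1400.0)×78.6 + (1400.0/2)×0.22×$82.47 = $628,675.51.
Lowest total cost is $624,964.84 at Q = 253.3.

Q* ≈ 253 pallets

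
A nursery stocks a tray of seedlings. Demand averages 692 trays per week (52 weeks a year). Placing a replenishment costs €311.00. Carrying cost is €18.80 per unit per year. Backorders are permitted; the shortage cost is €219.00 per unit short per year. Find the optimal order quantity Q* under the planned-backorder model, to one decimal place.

Q* ≈ 1,137.0 trays

Annual demand D = 692 × 52 = 35,984.
With planned backorders, Q* = √(2DS/H) · √((H+B)/B).
√(2DS/H) = √(2 × 35,984 × 311 / 18.8) = 1091.116.
√((H+B)/B) = √((18.8+219)/219) = 1.0420.
Q* ≈ 1136.985.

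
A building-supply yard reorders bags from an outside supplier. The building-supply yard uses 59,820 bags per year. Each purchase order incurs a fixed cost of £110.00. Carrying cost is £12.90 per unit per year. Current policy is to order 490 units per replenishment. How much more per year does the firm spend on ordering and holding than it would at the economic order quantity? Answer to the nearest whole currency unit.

Extra cost ≈ £3,560 per year

EOQ = √(2DS/H) = √(2 × 59,820 × 110 / 12.9) ≈ 1010.04.
Cost at Q* = (D/Q*)S + (Q*/2)H = √(2DSH) ≈ £13,029.55.
Cost at Q = 490: (59,820/490)×110 + (490/2)×12.9 = £13,428.98 + £3,160.50 = £16,589.48.
Excess = £16,589.48 − £13,029.55 = £3,559.93.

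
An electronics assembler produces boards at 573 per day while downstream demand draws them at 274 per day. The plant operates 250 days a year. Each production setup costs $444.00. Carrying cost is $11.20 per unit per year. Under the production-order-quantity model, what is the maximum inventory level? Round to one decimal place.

I_max ≈ 1,683.5 boards

Annual demand D = 274 × 250 = 68,500.
Production build-up factor (1 − d/p) = 1 − 274/573 = 0.5218.
Q* = √(2DS / (H(1 − d/p))) = √(2 × 68,500 × 444 / (11.2 × 0.5218)).
= √(60,828,000 / 5.8443) ≈ 3226.149.
Maximum inventory = Q*(1 − d/p) = 3226.149 × 0.5218 ≈ 1683.453.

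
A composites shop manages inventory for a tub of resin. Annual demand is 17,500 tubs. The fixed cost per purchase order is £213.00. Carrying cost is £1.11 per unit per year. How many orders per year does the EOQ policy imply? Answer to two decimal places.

N ≈ 6.75 orders per year

The optimal lot size = √(2DS/H) = √(2 × 17,500 × 213 / 1.11) ≈ 2591.57.
Orders per year = D / Q* = 17,500 / 2591.57 ≈ 6.753.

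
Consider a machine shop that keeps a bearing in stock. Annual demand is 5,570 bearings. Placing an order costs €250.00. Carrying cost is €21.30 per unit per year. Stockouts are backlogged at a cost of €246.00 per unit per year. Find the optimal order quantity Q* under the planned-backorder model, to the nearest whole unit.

With planned backorders, Q* = √(2DS/H) · √((H+B)/B).
√(2DS/H) = √(2 × 5,570 × 250 / 21.3) = 361.595.
√((H+B)/B) = √((21.3+246)/246) = 1.0424.
Q* ≈ 376.925.

Q* ≈ 377 bearings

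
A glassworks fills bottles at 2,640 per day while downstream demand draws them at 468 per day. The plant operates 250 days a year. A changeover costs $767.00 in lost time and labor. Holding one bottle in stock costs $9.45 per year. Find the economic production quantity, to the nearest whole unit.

Q* ≈ 4,805 bottles

Annual demand D = 468 × 250 = 117,000.
Production build-up factor (1 − d/p) = 1 − 468/2,640 = 0.8227.
Q* = √(2DS / (H(1 − d/p))) = √(2 × 117,000 × 767 / (9.45 × 0.8227)).
= √(179,478,000 / 7.7748) ≈ 4804.650.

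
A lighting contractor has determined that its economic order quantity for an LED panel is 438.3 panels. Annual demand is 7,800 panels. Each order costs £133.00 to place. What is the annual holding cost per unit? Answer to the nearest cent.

H ≈ £10.80

The basic EOQ model gives Q* = √(2DS/H); rearrange for the unknown.
From Q* = √(2DS/H): H = 2DS / Q*² = 2 × 7,800 × 133 / 438.3² = 10.8002.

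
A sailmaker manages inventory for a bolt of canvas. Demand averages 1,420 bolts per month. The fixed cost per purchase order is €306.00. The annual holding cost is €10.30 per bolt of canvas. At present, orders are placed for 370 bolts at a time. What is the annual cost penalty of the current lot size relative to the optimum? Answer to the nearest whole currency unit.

Extra cost ≈ €5,634 per year

Annual demand D = 1,420 × 12 = 17,040.
EOQ = √(2DS/H) = √(2 × 17,040 × 306 / 10.3) ≈ 1006.22.
Cost at Q* = (D/Q*)S + (Q*/2)H = √(2DSH) ≈ €10,364.04.
Cost at Q = 370: (17,040/370)×306 + (370/2)×10.3 = €14,092.54 + €1,905.50 = €15,998.04.
Excess = €15,998.04 − €10,364.04 = €5,634.00.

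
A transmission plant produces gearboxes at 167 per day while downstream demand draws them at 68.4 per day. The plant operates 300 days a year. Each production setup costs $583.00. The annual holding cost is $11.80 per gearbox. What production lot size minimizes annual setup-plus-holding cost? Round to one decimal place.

Q* ≈ 1,853.2 gearboxes

Annual demand D = 68.4 × 300 = 20,520.
Production build-up factor (1 − d/p) = 1 − 68.4/167 = 0.5904.
Q* = √(2DS / (H(1 − d/p))) = √(2 × 20,520 × 583 / (11.8 × 0.5904)).
= √(23,926,320 / 6.9669) ≈ 1853.176.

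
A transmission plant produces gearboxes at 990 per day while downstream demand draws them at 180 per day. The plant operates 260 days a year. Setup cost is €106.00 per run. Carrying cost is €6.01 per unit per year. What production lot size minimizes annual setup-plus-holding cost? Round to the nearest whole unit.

Annual demand D = 180 × 260 = 46,800.
Production build-up factor (1 − d/p) = 1 − 180/990 = 0.8182.
Q* = √(2DS / (H(1 − d/p))) = √(2 × 46,800 × 106 / (6.01 × 0.8182)).
= √(9,921,600 / 4.9173) ≈ 1420.459.

Q* ≈ 1,420 gearboxes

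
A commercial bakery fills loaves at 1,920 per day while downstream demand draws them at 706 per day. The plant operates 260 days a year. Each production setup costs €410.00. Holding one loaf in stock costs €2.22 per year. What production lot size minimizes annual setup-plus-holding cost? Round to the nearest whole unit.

Q* ≈ 10,355 loaves

Annual demand D = 706 × 260 = 183,560.
Production build-up factor (1 − d/p) = 1 − 706/1,920 = 0.6323.
Q* = √(2DS / (H(1 − d/p))) = √(2 × 183,560 × 410 / (2.22 × 0.6323)).
= √(150,519,200 / 1.4037) ≈ 10355.253.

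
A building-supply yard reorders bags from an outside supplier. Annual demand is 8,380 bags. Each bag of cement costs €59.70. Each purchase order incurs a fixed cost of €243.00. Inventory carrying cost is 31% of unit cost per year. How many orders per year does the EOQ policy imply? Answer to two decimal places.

N ≈ 17.86 orders per year

Holding cost H = 0.31 × €59.70 = €18.5070 per unit per year.
The optimal lot size = √(2DS/H) = √(2 × 8,380 × 243 / 18.507) ≈ 469.11.
Orders per year = D / Q* = 8,380 / 469.11 ≈ 17.864.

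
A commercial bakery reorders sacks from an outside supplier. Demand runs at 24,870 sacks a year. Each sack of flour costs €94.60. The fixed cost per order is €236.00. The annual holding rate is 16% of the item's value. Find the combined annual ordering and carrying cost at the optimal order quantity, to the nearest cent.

TC* ≈ €13,329.52

Holding cost H = 0.16 × €94.60 = €15.1360 per unit per year.
The optimal lot size = √(2DS/H) = √(2 × 24,870 × 236 / 15.136) ≈ 880.65.
At Q*, ordering cost (D/Q*)S equals holding cost (Q*/2)H, each = √(DSH/2).
Minimum total = √(2DSH) = √(2 × 24,870 × 236 × 15.136) ≈ 13329.518.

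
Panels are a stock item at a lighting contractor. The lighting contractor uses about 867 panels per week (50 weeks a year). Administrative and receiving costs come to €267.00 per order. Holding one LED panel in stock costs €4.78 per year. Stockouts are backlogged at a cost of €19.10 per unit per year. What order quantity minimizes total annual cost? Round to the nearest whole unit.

Annual demand D = 867 × 50 = 43,350.
With planned backorders, Q* = √(2DS/H) · √((H+B)/B).
√(2DS/H) = √(2 × 43,350 × 267 / 4.78) = 2200.651.
√((H+B)/B) = √((4.78+19.1)/19.1) = 1.1182.
Q* ≈ 2460.661.

Q* ≈ 2,461 panels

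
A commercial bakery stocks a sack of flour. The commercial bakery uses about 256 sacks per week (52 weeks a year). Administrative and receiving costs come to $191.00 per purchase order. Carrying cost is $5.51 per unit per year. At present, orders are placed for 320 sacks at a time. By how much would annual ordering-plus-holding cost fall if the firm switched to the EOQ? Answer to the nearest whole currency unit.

Extra cost ≈ $3,534 per year

Annual demand D = 256 × 52 = 13,312.
EOQ = √(2DS/H) = √(2 × 13,312 × 191 / 5.51) ≈ 960.68.
Cost at Q* = (D/Q*)S + (Q*/2)H = √(2DSH) ≈ $5,293.33.
Cost at Q = 320: (13,312/320)×191 + (320/2)×5.51 = $7,945.60 + $881.60 = $8,827.20.
Excess = $8,827.20 − $5,293.33 = $3,533.87.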